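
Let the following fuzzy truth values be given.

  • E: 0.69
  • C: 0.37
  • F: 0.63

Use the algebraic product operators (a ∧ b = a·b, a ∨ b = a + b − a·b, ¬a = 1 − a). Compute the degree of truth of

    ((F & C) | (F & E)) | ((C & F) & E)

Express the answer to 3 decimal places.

F & C = a·b on (0.6300, 0.3700) = 0.2331
F & E = a·b on (0.6300, 0.6900) = 0.4347
(F & C) | (F & E) = a + b − a·b on (0.2331, 0.4347) = 0.5665
C & F = a·b on (0.3700, 0.6300) = 0.2331
(C & F) & E = a·b on (0.2331, 0.6900) = 0.1608
((F & C) | (F & E)) | ((C & F) & E) = a + b − a·b on (0.5665, 0.1608) = 0.6362

0.636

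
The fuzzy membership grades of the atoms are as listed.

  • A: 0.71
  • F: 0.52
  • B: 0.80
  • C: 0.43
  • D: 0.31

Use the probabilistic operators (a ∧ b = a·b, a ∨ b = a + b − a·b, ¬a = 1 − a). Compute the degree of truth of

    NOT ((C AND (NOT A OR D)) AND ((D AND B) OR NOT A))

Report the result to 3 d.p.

0.898

NOT A = 1 − 0.7100 = 0.2900
NOT A OR D = a + b − a·b on (0.2900, 0.3100) = 0.5101
C AND (NOT A OR D) = a·b on (0.4300, 0.5101) = 0.2193
D AND B = a·b on (0.3100, 0.8000) = 0.2480
NOT A = 1 − 0.7100 = 0.2900
(D AND B) OR NOT A = a + b − a·b on (0.2480, 0.2900) = 0.4661
(C AND (NOT A OR D)) AND ((D AND B) OR NOT A) = a·b on (0.2193, 0.4661) = 0.1022
NOT ((C AND (NOT A OR D)) AND ((D AND B) OR NOT A)) = 1 − 0.1022 = 0.8978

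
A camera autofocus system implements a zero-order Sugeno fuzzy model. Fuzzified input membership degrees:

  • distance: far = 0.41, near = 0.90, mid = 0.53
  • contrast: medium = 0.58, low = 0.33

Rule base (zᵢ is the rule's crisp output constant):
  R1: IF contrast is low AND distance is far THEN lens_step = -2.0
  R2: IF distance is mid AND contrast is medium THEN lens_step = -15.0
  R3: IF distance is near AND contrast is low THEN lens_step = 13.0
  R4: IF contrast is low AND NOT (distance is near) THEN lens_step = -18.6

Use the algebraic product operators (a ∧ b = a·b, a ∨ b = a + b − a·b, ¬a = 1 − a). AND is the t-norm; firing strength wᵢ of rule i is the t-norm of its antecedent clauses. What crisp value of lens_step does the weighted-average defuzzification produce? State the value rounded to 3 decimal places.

R1 (z=-2.0): low=0.33, far=0.41; AND[a·b] → w = 0.1353
R2 (z=-15.0): mid=0.53, medium=0.58; AND[a·b] → w = 0.3074
R3 (z=13.0): near=0.90, low=0.33; AND[a·b] → w = 0.2970
R4 (z=-18.6): low=0.33, ¬near=1−0.90=0.10; AND[a·b] → w = 0.0330
Weighted average = (0.1353·-2.0 + 0.3074·-15.0 + 0.2970·13.0 + 0.0330·-18.6) / (0.1353 + 0.3074 + 0.2970 + 0.0330)
  = -1.6344 / 0.7727 = -2.115

-2.115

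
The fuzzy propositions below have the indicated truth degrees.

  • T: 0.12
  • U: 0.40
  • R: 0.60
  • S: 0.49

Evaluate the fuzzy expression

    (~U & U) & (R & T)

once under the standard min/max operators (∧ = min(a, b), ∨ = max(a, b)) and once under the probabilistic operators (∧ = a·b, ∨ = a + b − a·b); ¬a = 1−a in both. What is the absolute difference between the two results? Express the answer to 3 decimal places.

0.103

Under standard min/max:
  ~U = 1 − 0.40 = 0.60
  ~U & U = min(a, b) on (0.60, 0.40) = 0.40
  R & T = min(a, b) on (0.60, 0.12) = 0.12
  (~U & U) & (R & T) = min(a, b) on (0.40, 0.12) = 0.12
  → value = 0.1200
Under probabilistic:
  ~U = 1 − 0.4000 = 0.6000
  ~U & U = a·b on (0.6000, 0.4000) = 0.2400
  R & T = a·b on (0.6000, 0.1200) = 0.0720
  (~U & U) & (R & T) = a·b on (0.2400, 0.0720) = 0.0173
  → value = 0.0173
|0.1200 − 0.0173| = 0.103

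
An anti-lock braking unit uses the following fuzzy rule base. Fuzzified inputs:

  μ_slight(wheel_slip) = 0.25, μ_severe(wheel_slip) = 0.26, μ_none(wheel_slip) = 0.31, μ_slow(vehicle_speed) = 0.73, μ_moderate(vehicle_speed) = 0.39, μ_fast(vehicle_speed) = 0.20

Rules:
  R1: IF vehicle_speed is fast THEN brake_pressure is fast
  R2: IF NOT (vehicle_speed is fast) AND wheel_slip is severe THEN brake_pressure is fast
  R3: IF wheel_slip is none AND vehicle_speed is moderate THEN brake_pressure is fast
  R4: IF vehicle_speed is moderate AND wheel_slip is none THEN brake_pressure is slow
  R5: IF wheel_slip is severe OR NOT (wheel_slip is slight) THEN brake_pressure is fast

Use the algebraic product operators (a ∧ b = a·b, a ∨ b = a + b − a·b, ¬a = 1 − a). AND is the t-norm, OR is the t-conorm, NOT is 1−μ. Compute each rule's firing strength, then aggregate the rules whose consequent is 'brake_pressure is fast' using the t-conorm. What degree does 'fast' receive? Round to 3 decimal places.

0.897

R1: fast=0.20 → w = 0.2000
R2: ¬fast=1−0.20=0.80, severe=0.26; AND[a·b] → w = 0.2080
R3: none=0.31, moderate=0.39; AND[a·b] → w = 0.1209
R4: moderate=0.39, none=0.31; AND[a·b] → w = 0.1209
R5: severe=0.26, ¬slight=1−0.25=0.75; OR[a + b − a·b] → w = 0.8150
Rules with consequent 'fast': {R1, R2, R3, R5} → strengths 0.2000, 0.2080, 0.1209, 0.8150
Aggregate via t-conorm [a + b − a·b]: 0.8970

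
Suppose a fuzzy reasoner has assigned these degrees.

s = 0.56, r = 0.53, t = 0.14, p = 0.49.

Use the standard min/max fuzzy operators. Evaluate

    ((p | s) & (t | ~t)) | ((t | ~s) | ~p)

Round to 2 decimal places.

0.56

p | s = max(a, b) on (0.49, 0.56) = 0.56
~t = 1 − 0.14 = 0.86
t | ~t = max(a, b) on (0.14, 0.86) = 0.86
(p | s) & (t | ~t) = min(a, b) on (0.56, 0.86) = 0.56
~s = 1 − 0.56 = 0.44
t | ~s = max(a, b) on (0.14, 0.44) = 0.44
~p = 1 − 0.49 = 0.51
(t | ~s) | ~p = max(a, b) on (0.44, 0.51) = 0.51
((p | s) & (t | ~t)) | ((t | ~s) | ~p) = max(a, b) on (0.56, 0.51) = 0.56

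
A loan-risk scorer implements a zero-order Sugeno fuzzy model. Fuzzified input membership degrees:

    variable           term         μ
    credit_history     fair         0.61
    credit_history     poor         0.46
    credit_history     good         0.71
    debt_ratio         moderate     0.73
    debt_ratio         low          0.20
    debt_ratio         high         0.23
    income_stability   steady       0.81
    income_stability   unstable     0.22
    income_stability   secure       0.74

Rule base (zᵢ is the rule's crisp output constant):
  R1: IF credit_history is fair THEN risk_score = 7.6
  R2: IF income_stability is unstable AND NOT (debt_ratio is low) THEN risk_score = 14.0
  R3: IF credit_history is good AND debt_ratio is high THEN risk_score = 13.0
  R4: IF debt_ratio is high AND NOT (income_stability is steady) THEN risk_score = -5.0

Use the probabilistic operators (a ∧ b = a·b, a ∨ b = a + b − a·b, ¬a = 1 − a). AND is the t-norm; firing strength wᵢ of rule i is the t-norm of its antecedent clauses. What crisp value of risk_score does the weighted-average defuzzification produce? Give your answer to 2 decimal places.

9.07

R1 (z=7.6): fair=0.61 → w = 0.6100
R2 (z=14.0): unstable=0.22, ¬low=1−0.20=0.80; AND[a·b] → w = 0.1760
R3 (z=13.0): good=0.71, high=0.23; AND[a·b] → w = 0.1633
R4 (z=-5.0): high=0.23, ¬steady=1−0.81=0.19; AND[a·b] → w = 0.0437
Weighted average = (0.6100·7.6 + 0.1760·14.0 + 0.1633·13.0 + 0.0437·-5.0) / (0.6100 + 0.1760 + 0.1633 + 0.0437)
  = 9.0044 / 0.9930 = 9.07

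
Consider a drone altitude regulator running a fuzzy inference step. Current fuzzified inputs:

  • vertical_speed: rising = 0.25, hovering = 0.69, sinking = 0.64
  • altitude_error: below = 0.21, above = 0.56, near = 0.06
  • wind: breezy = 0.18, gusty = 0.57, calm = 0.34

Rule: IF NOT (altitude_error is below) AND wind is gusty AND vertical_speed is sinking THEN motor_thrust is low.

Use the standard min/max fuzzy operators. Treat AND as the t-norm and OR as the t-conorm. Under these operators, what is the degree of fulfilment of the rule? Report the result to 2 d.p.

firing strength: ¬below=1−0.21=0.79, gusty=0.57, sinking=0.64; AND[min(a, b)] → w = 0.57

0.57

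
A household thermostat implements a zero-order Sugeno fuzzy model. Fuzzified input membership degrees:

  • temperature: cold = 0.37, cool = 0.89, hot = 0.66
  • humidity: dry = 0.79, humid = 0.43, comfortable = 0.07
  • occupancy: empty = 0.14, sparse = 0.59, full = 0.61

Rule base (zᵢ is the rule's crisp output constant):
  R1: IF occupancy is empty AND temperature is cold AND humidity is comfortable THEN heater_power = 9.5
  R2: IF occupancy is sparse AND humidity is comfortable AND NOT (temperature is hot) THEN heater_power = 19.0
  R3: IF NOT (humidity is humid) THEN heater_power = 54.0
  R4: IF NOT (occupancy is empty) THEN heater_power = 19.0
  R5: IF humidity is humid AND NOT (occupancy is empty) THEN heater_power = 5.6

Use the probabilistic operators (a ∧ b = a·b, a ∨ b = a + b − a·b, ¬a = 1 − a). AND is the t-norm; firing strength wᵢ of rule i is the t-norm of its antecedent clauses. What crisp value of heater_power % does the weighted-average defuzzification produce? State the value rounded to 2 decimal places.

R1 (z=9.5): empty=0.14, cold=0.37, comfortable=0.07; AND[a·b] → w = 0.0036
R2 (z=19.0): sparse=0.59, comfortable=0.07, ¬hot=1−0.66=0.34; AND[a·b] → w = 0.0140
R3 (z=54.0): ¬humid=1−0.43=0.57 → w = 0.5700
R4 (z=19.0): ¬empty=1−0.14=0.86 → w = 0.8600
R5 (z=5.6): humid=0.43, ¬empty=1−0.14=0.86; AND[a·b] → w = 0.3698
Weighted average = (0.0036·9.5 + 0.0140·19.0 + 0.5700·54.0 + 0.8600·19.0 + 0.3698·5.6) / (0.0036 + 0.0140 + 0.5700 + 0.8600 + 0.3698)
  = 49.4921 / 1.8175 = 27.23

27.23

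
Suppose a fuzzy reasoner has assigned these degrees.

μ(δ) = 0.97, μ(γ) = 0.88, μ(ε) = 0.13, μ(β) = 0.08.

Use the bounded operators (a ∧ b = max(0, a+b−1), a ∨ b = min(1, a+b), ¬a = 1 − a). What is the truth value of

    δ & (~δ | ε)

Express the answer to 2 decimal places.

~δ = 1 − 0.97 = 0.03
~δ | ε = min(1, a+b) on (0.03, 0.13) = 0.16
δ & (~δ | ε) = max(0, a+b−1) on (0.97, 0.16) = 0.13

0.13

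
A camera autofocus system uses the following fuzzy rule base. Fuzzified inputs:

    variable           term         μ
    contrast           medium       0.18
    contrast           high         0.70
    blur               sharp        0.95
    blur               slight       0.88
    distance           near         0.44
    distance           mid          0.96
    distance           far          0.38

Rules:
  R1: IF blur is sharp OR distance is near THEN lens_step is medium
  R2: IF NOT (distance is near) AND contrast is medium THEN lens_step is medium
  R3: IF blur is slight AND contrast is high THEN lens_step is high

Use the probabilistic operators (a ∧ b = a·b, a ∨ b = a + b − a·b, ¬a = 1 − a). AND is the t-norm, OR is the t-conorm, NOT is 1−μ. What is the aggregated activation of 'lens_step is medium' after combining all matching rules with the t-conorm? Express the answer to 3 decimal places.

R1: sharp=0.95, near=0.44; OR[a + b − a·b] → w = 0.9720
R2: ¬near=1−0.44=0.56, medium=0.18; AND[a·b] → w = 0.1008
R3: slight=0.88, high=0.70; AND[a·b] → w = 0.6160
Rules with consequent 'medium': {R1, R2} → strengths 0.9720, 0.1008
Aggregate via t-conorm [a + b − a·b]: 0.9748

0.975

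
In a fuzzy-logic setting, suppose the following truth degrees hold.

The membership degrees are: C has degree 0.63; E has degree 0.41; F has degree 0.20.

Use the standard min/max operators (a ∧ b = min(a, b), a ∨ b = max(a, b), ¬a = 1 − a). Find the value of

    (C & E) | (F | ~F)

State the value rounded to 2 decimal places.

C & E = min(a, b) on (0.63, 0.41) = 0.41
~F = 1 − 0.20 = 0.80
F | ~F = max(a, b) on (0.20, 0.80) = 0.80
(C & E) | (F | ~F) = max(a, b) on (0.41, 0.80) = 0.80

0.80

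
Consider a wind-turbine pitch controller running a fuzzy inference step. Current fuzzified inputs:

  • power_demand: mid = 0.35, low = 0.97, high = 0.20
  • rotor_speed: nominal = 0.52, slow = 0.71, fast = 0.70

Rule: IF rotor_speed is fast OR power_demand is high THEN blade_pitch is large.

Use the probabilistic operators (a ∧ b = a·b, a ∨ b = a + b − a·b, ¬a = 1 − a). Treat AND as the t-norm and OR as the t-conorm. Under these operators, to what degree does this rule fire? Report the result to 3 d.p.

0.760

firing strength: fast=0.70, high=0.20; OR[a + b − a·b] → w = 0.7600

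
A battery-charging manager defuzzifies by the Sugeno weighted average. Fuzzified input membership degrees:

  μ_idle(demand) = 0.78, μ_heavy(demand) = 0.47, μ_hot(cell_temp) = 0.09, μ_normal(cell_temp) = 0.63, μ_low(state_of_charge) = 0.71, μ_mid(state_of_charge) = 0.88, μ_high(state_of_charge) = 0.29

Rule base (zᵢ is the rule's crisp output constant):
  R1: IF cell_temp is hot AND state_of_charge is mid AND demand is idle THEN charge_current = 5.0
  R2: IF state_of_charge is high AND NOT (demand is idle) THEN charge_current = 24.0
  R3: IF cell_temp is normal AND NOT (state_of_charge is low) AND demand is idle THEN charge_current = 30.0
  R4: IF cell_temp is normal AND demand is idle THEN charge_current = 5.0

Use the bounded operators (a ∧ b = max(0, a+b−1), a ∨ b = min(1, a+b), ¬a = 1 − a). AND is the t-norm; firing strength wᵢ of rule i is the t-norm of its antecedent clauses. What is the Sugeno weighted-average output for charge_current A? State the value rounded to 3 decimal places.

5.000

R1 (z=5.0): hot=0.09, mid=0.88, idle=0.78; AND[max(0, a+b−1)] → w = 0.00
R2 (z=24.0): high=0.29, ¬idle=1−0.78=0.22; AND[max(0, a+b−1)] → w = 0.00
R3 (z=30.0): normal=0.63, ¬low=1−0.71=0.29, idle=0.78; AND[max(0, a+b−1)] → w = 0.00
R4 (z=5.0): normal=0.63, idle=0.78; AND[max(0, a+b−1)] → w = 0.41
Weighted average = (0.00·5.0 + 0.00·24.0 + 0.00·30.0 + 0.41·5.0) / (0.00 + 0.00 + 0.00 + 0.41)
  = 2.0500 / 0.4100 = 5.000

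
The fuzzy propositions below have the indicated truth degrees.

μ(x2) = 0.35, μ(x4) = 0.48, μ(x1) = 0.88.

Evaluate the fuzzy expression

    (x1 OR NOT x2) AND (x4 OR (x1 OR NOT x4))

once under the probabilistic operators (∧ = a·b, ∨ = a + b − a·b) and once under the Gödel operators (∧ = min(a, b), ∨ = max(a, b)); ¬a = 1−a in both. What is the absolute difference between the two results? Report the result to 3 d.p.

0.049

Under probabilistic:
  NOT x2 = 1 − 0.3500 = 0.6500
  x1 OR NOT x2 = a + b − a·b on (0.8800, 0.6500) = 0.9580
  NOT x4 = 1 − 0.4800 = 0.5200
  x1 OR NOT x4 = a + b − a·b on (0.8800, 0.5200) = 0.9424
  x4 OR (x1 OR NOT x4) = a + b − a·b on (0.4800, 0.9424) = 0.9700
  (x1 OR NOT x2) AND (x4 OR (x1 OR NOT x4)) = a·b on (0.9580, 0.9700) = 0.9293
  → value = 0.9293
Under Gödel:
  NOT x2 = 1 − 0.35 = 0.65
  x1 OR NOT x2 = max(a, b) on (0.88, 0.65) = 0.88
  NOT x4 = 1 − 0.48 = 0.52
  x1 OR NOT x4 = max(a, b) on (0.88, 0.52) = 0.88
  x4 OR (x1 OR NOT x4) = max(a, b) on (0.48, 0.88) = 0.88
  (x1 OR NOT x2) AND (x4 OR (x1 OR NOT x4)) = min(a, b) on (0.88, 0.88) = 0.88
  → value = 0.8800
|0.9293 − 0.8800| = 0.049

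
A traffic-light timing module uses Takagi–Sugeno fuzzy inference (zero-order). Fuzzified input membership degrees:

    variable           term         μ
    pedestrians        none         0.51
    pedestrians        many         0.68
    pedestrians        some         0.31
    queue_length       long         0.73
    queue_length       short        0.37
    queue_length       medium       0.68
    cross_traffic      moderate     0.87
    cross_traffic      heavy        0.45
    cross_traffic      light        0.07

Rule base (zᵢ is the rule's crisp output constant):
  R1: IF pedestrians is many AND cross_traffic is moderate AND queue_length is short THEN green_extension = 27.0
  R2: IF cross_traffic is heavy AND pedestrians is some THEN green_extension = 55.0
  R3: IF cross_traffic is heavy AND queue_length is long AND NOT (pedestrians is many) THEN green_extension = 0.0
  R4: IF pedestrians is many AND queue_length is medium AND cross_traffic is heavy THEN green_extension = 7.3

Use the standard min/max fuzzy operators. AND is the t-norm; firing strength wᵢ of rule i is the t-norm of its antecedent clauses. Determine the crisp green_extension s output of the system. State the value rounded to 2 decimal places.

20.91

R1 (z=27.0): many=0.68, moderate=0.87, short=0.37; AND[min(a, b)] → w = 0.37
R2 (z=55.0): heavy=0.45, some=0.31; AND[min(a, b)] → w = 0.31
R3 (z=0.0): heavy=0.45, long=0.73, ¬many=1−0.68=0.32; AND[min(a, b)] → w = 0.32
R4 (z=7.3): many=0.68, medium=0.68, heavy=0.45; AND[min(a, b)] → w = 0.45
Weighted average = (0.37·27.0 + 0.31·55.0 + 0.32·0.0 + 0.45·7.3) / (0.37 + 0.31 + 0.32 + 0.45)
  = 30.3250 / 1.4500 = 20.91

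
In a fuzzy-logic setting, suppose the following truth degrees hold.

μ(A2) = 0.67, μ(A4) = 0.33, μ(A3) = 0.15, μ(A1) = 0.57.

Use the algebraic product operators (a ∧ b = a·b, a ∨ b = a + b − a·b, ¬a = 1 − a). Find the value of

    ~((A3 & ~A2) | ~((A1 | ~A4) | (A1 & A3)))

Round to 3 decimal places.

~A2 = 1 − 0.6700 = 0.3300
A3 & ~A2 = a·b on (0.1500, 0.3300) = 0.0495
~A4 = 1 − 0.3300 = 0.6700
A1 | ~A4 = a + b − a·b on (0.5700, 0.6700) = 0.8581
A1 & A3 = a·b on (0.5700, 0.1500) = 0.0855
(A1 | ~A4) | (A1 & A3) = a + b − a·b on (0.8581, 0.0855) = 0.8702
~((A1 | ~A4) | (A1 & A3)) = 1 − 0.8702 = 0.1298
(A3 & ~A2) | ~((A1 | ~A4) | (A1 & A3)) = a + b − a·b on (0.0495, 0.1298) = 0.1728
~((A3 & ~A2) | ~((A1 | ~A4) | (A1 & A3))) = 1 − 0.1728 = 0.8272

0.827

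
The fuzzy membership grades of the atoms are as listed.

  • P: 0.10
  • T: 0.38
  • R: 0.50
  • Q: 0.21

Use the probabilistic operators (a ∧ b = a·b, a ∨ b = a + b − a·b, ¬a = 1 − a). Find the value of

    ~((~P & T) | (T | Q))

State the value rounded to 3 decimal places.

0.322

~P = 1 − 0.1000 = 0.9000
~P & T = a·b on (0.9000, 0.3800) = 0.3420
T | Q = a + b − a·b on (0.3800, 0.2100) = 0.5102
(~P & T) | (T | Q) = a + b − a·b on (0.3420, 0.5102) = 0.6777
~((~P & T) | (T | Q)) = 1 − 0.6777 = 0.3223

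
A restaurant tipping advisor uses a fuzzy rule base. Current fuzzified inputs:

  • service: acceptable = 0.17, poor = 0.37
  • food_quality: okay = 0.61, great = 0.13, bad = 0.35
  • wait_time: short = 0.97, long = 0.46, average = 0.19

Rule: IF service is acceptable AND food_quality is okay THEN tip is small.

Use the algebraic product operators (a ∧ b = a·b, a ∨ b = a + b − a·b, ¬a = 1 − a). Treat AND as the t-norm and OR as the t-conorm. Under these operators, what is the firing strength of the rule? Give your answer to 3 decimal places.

firing strength: acceptable=0.17, okay=0.61; AND[a·b] → w = 0.1037

0.104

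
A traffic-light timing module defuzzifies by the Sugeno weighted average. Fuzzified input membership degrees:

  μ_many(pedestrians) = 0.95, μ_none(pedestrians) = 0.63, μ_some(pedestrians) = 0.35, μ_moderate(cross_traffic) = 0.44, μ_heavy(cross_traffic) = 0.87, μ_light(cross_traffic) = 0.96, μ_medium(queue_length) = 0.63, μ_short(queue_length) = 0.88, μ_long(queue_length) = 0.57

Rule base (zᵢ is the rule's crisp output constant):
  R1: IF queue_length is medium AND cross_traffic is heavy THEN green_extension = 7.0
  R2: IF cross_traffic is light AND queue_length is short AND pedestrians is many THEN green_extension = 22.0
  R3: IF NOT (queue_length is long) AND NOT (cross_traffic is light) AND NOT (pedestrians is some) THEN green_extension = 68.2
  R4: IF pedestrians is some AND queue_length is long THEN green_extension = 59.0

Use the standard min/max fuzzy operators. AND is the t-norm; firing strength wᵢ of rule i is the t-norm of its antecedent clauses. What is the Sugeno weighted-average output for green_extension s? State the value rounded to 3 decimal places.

24.815

R1 (z=7.0): medium=0.63, heavy=0.87; AND[min(a, b)] → w = 0.63
R2 (z=22.0): light=0.96, short=0.88, many=0.95; AND[min(a, b)] → w = 0.88
R3 (z=68.2): ¬long=1−0.57=0.43, ¬light=1−0.96=0.04, ¬some=1−0.35=0.65; AND[min(a, b)] → w = 0.04
R4 (z=59.0): some=0.35, long=0.57; AND[min(a, b)] → w = 0.35
Weighted average = (0.63·7.0 + 0.88·22.0 + 0.04·68.2 + 0.35·59.0) / (0.63 + 0.88 + 0.04 + 0.35)
  = 47.1480 / 1.9000 = 24.815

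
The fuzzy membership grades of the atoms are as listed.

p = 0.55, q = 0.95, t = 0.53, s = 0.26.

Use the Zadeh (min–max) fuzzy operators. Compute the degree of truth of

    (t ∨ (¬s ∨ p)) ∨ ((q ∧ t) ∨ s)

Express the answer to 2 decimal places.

¬s = 1 − 0.26 = 0.74
¬s ∨ p = max(a, b) on (0.74, 0.55) = 0.74
t ∨ (¬s ∨ p) = max(a, b) on (0.53, 0.74) = 0.74
q ∧ t = min(a, b) on (0.95, 0.53) = 0.53
(q ∧ t) ∨ s = max(a, b) on (0.53, 0.26) = 0.53
(t ∨ (¬s ∨ p)) ∨ ((q ∧ t) ∨ s) = max(a, b) on (0.74, 0.53) = 0.74

0.74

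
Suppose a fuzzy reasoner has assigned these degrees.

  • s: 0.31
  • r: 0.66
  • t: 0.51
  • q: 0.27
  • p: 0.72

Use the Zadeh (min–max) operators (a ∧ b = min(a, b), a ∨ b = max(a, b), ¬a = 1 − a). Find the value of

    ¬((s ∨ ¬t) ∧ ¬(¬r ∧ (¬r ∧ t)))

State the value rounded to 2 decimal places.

¬t = 1 − 0.51 = 0.49
s ∨ ¬t = max(a, b) on (0.31, 0.49) = 0.49
¬r = 1 − 0.66 = 0.34
¬r = 1 − 0.66 = 0.34
¬r ∧ t = min(a, b) on (0.34, 0.51) = 0.34
¬r ∧ (¬r ∧ t) = min(a, b) on (0.34, 0.34) = 0.34
¬(¬r ∧ (¬r ∧ t)) = 1 − 0.34 = 0.66
(s ∨ ¬t) ∧ ¬(¬r ∧ (¬r ∧ t)) = min(a, b) on (0.49, 0.66) = 0.49
¬((s ∨ ¬t) ∧ ¬(¬r ∧ (¬r ∧ t))) = 1 − 0.49 = 0.51

0.51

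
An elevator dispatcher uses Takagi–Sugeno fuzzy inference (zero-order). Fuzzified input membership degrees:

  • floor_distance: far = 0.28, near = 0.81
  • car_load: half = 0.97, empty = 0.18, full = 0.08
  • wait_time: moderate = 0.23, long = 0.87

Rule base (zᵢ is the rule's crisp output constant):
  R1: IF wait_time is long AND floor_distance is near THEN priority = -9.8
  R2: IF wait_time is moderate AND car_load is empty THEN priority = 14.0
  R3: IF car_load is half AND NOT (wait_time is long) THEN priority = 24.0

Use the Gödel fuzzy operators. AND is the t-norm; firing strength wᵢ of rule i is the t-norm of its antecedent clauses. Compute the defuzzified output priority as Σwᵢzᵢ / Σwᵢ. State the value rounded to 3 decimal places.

R1 (z=-9.8): long=0.87, near=0.81; AND[min(a, b)] → w = 0.81
R2 (z=14.0): moderate=0.23, empty=0.18; AND[min(a, b)] → w = 0.18
R3 (z=24.0): half=0.97, ¬long=1−0.87=0.13; AND[min(a, b)] → w = 0.13
Weighted average = (0.81·-9.8 + 0.18·14.0 + 0.13·24.0) / (0.81 + 0.18 + 0.13)
  = -2.2980 / 1.1200 = -2.052

-2.052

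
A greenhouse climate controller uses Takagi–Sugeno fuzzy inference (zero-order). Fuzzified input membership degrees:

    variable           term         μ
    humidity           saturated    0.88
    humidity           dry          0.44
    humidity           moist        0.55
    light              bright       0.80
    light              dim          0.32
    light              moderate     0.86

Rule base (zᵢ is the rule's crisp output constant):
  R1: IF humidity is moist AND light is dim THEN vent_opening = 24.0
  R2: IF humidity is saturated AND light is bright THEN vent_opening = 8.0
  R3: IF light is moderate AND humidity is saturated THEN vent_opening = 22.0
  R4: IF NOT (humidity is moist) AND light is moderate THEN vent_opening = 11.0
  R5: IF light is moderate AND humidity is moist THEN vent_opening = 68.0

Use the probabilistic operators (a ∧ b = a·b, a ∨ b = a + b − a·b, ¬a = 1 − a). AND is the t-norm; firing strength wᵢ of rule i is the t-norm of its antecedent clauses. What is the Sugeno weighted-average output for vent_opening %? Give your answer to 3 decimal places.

25.203

R1 (z=24.0): moist=0.55, dim=0.32; AND[a·b] → w = 0.1760
R2 (z=8.0): saturated=0.88, bright=0.80; AND[a·b] → w = 0.7040
R3 (z=22.0): moderate=0.86, saturated=0.88; AND[a·b] → w = 0.7568
R4 (z=11.0): ¬moist=1−0.55=0.45, moderate=0.86; AND[a·b] → w = 0.3870
R5 (z=68.0): moderate=0.86, moist=0.55; AND[a·b] → w = 0.4730
Weighted average = (0.1760·24.0 + 0.7040·8.0 + 0.7568·22.0 + 0.3870·11.0 + 0.4730·68.0) / (0.1760 + 0.7040 + 0.7568 + 0.3870 + 0.4730)
  = 62.9266 / 2.4968 = 25.203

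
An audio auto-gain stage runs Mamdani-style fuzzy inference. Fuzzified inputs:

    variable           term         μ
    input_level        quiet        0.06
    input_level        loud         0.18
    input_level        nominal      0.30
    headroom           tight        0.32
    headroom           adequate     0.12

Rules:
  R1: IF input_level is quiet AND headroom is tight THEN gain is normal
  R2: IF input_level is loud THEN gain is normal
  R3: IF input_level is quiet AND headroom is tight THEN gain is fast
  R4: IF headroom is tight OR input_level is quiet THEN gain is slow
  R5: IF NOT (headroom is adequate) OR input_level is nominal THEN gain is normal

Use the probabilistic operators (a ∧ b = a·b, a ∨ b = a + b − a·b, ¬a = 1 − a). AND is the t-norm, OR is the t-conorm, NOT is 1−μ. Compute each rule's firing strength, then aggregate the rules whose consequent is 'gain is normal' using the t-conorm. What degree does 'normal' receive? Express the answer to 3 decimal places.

0.932

R1: quiet=0.06, tight=0.32; AND[a·b] → w = 0.0192
R2: loud=0.18 → w = 0.1800
R3: quiet=0.06, tight=0.32; AND[a·b] → w = 0.0192
R4: tight=0.32, quiet=0.06; OR[a + b − a·b] → w = 0.3608
R5: ¬adequate=1−0.12=0.88, nominal=0.30; OR[a + b − a·b] → w = 0.9160
Rules with consequent 'normal': {R1, R2, R5} → strengths 0.0192, 0.1800, 0.9160
Aggregate via t-conorm [a + b − a·b]: 0.9324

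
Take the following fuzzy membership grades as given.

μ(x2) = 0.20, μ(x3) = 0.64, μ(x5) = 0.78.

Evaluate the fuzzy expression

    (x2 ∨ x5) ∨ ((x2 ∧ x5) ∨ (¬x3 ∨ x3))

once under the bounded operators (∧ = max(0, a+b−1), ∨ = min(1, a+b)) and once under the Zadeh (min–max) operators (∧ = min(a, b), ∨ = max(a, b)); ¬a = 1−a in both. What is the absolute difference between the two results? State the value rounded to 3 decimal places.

0.220

Under bounded:
  x2 ∨ x5 = min(1, a+b) on (0.20, 0.78) = 0.98
  x2 ∧ x5 = max(0, a+b−1) on (0.20, 0.78) = 0.00
  ¬x3 = 1 − 0.64 = 0.36
  ¬x3 ∨ x3 = min(1, a+b) on (0.36, 0.64) = 1.00
  (x2 ∧ x5) ∨ (¬x3 ∨ x3) = min(1, a+b) on (0.00, 1.00) = 1.00
  (x2 ∨ x5) ∨ ((x2 ∧ x5) ∨ (¬x3 ∨ x3)) = min(1, a+b) on (0.98, 1.00) = 1.00
  → value = 1.0000
Under Zadeh (min–max):
  x2 ∨ x5 = max(a, b) on (0.20, 0.78) = 0.78
  x2 ∧ x5 = min(a, b) on (0.20, 0.78) = 0.20
  ¬x3 = 1 − 0.64 = 0.36
  ¬x3 ∨ x3 = max(a, b) on (0.36, 0.64) = 0.64
  (x2 ∧ x5) ∨ (¬x3 ∨ x3) = max(a, b) on (0.20, 0.64) = 0.64
  (x2 ∨ x5) ∨ ((x2 ∧ x5) ∨ (¬x3 ∨ x3)) = max(a, b) on (0.78, 0.64) = 0.78
  → value = 0.7800
|1.0000 − 0.7800| = 0.220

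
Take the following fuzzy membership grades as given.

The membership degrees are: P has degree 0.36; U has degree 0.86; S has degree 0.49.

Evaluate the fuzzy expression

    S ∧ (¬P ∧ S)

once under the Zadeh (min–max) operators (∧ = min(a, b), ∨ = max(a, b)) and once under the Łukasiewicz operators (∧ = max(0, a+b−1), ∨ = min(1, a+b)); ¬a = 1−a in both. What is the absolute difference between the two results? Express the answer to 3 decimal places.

Under Zadeh (min–max):
  ¬P = 1 − 0.36 = 0.64
  ¬P ∧ S = min(a, b) on (0.64, 0.49) = 0.49
  S ∧ (¬P ∧ S) = min(a, b) on (0.49, 0.49) = 0.49
  → value = 0.4900
Under Łukasiewicz:
  ¬P = 1 − 0.36 = 0.64
  ¬P ∧ S = max(0, a+b−1) on (0.64, 0.49) = 0.13
  S ∧ (¬P ∧ S) = max(0, a+b−1) on (0.49, 0.13) = 0.00
  → value = 0.0000
|0.4900 − 0.0000| = 0.490

0.490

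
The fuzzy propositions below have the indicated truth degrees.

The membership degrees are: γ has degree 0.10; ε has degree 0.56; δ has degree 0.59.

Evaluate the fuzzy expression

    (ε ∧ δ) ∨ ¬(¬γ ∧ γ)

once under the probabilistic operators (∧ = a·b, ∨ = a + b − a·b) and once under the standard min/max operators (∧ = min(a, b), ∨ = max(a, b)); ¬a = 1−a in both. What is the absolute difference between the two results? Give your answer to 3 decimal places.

0.040

Under probabilistic:
  ε ∧ δ = a·b on (0.5600, 0.5900) = 0.3304
  ¬γ = 1 − 0.1000 = 0.9000
  ¬γ ∧ γ = a·b on (0.9000, 0.1000) = 0.0900
  ¬(¬γ ∧ γ) = 1 − 0.0900 = 0.9100
  (ε ∧ δ) ∨ ¬(¬γ ∧ γ) = a + b − a·b on (0.3304, 0.9100) = 0.9397
  → value = 0.9397
Under standard min/max:
  ε ∧ δ = min(a, b) on (0.56, 0.59) = 0.56
  ¬γ = 1 − 0.10 = 0.90
  ¬γ ∧ γ = min(a, b) on (0.90, 0.10) = 0.10
  ¬(¬γ ∧ γ) = 1 − 0.10 = 0.90
  (ε ∧ δ) ∨ ¬(¬γ ∧ γ) = max(a, b) on (0.56, 0.90) = 0.90
  → value = 0.9000
|0.9397 − 0.9000| = 0.040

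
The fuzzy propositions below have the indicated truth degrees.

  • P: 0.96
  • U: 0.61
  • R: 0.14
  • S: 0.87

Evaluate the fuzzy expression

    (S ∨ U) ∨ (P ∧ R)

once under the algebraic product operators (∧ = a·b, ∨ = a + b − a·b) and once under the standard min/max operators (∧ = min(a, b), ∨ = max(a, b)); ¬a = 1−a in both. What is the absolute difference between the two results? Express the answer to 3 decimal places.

0.086

Under algebraic product:
  S ∨ U = a + b − a·b on (0.8700, 0.6100) = 0.9493
  P ∧ R = a·b on (0.9600, 0.1400) = 0.1344
  (S ∨ U) ∨ (P ∧ R) = a + b − a·b on (0.9493, 0.1344) = 0.9561
  → value = 0.9561
Under standard min/max:
  S ∨ U = max(a, b) on (0.87, 0.61) = 0.87
  P ∧ R = min(a, b) on (0.96, 0.14) = 0.14
  (S ∨ U) ∨ (P ∧ R) = max(a, b) on (0.87, 0.14) = 0.87
  → value = 0.8700
|0.9561 − 0.8700| = 0.086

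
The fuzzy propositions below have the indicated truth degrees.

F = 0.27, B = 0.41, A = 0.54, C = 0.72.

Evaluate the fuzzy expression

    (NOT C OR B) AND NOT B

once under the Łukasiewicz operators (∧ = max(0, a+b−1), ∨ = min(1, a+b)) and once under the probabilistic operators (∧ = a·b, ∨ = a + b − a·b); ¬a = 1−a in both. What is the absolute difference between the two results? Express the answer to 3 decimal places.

Under Łukasiewicz:
  NOT C = 1 − 0.72 = 0.28
  NOT C OR B = min(1, a+b) on (0.28, 0.41) = 0.69
  NOT B = 1 − 0.41 = 0.59
  (NOT C OR B) AND NOT B = max(0, a+b−1) on (0.69, 0.59) = 0.28
  → value = 0.2800
Under probabilistic:
  NOT C = 1 − 0.7200 = 0.2800
  NOT C OR B = a + b − a·b on (0.2800, 0.4100) = 0.5752
  NOT B = 1 − 0.4100 = 0.5900
  (NOT C OR B) AND NOT B = a·b on (0.5752, 0.5900) = 0.3394
  → value = 0.3394
|0.2800 − 0.3394| = 0.059

0.059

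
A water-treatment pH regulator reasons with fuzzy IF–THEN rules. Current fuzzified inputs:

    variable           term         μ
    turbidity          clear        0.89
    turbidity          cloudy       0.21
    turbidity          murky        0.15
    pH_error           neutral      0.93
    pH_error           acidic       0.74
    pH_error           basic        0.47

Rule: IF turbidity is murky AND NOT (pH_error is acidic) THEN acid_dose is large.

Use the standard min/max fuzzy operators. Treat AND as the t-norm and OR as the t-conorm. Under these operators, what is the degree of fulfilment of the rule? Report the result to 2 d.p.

firing strength: murky=0.15, ¬acidic=1−0.74=0.26; AND[min(a, b)] → w = 0.15

0.15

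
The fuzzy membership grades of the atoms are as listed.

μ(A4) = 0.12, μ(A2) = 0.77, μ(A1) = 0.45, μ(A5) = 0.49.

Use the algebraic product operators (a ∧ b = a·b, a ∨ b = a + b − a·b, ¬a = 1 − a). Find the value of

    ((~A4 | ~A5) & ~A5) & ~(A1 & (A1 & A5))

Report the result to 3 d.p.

0.432

~A4 = 1 − 0.1200 = 0.8800
~A5 = 1 − 0.4900 = 0.5100
~A4 | ~A5 = a + b − a·b on (0.8800, 0.5100) = 0.9412
~A5 = 1 − 0.4900 = 0.5100
(~A4 | ~A5) & ~A5 = a·b on (0.9412, 0.5100) = 0.4800
A1 & A5 = a·b on (0.4500, 0.4900) = 0.2205
A1 & (A1 & A5) = a·b on (0.4500, 0.2205) = 0.0992
~(A1 & (A1 & A5)) = 1 − 0.0992 = 0.9008
((~A4 | ~A5) & ~A5) & ~(A1 & (A1 & A5)) = a·b on (0.4800, 0.9008) = 0.4324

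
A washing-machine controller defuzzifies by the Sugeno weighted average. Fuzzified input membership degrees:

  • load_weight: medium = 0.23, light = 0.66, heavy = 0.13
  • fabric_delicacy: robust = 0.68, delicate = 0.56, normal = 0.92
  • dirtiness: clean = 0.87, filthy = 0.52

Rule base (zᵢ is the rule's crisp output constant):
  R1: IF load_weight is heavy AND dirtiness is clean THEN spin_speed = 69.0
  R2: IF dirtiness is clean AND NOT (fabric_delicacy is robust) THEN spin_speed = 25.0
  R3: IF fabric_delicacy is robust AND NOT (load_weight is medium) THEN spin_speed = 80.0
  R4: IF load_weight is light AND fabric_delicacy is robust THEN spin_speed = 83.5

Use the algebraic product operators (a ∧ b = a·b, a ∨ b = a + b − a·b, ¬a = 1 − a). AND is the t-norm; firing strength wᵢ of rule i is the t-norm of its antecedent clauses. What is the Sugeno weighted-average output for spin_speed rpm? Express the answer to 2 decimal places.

69.01

R1 (z=69.0): heavy=0.13, clean=0.87; AND[a·b] → w = 0.1131
R2 (z=25.0): clean=0.87, ¬robust=1−0.68=0.32; AND[a·b] → w = 0.2784
R3 (z=80.0): robust=0.68, ¬medium=1−0.23=0.77; AND[a·b] → w = 0.5236
R4 (z=83.5): light=0.66, robust=0.68; AND[a·b] → w = 0.4488
Weighted average = (0.1131·69.0 + 0.2784·25.0 + 0.5236·80.0 + 0.4488·83.5) / (0.1131 + 0.2784 + 0.5236 + 0.4488)
  = 94.1267 / 1.3639 = 69.01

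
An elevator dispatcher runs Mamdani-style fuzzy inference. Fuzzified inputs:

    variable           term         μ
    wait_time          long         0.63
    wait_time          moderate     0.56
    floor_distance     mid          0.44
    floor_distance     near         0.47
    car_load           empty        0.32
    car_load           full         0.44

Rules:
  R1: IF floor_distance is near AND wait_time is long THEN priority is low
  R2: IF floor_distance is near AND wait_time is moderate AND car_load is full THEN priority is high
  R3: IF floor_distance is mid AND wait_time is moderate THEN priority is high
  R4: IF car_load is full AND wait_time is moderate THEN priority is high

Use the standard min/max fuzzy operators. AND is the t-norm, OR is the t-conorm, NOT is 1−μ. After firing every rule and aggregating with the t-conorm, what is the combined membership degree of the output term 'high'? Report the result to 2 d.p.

R1: near=0.47, long=0.63; AND[min(a, b)] → w = 0.47
R2: near=0.47, moderate=0.56, full=0.44; AND[min(a, b)] → w = 0.44
R3: mid=0.44, moderate=0.56; AND[min(a, b)] → w = 0.44
R4: full=0.44, moderate=0.56; AND[min(a, b)] → w = 0.44
Rules with consequent 'high': {R2, R3, R4} → strengths 0.44, 0.44, 0.44
Aggregate via t-conorm [max(a, b)]: 0.44

0.44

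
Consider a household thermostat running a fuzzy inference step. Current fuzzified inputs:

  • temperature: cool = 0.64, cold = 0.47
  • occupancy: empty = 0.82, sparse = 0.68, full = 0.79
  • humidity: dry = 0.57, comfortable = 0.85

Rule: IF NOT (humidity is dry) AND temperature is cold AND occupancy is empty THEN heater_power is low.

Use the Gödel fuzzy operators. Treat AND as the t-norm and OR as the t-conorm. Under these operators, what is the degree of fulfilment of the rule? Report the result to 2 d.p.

0.43

firing strength: ¬dry=1−0.57=0.43, cold=0.47, empty=0.82; AND[min(a, b)] → w = 0.43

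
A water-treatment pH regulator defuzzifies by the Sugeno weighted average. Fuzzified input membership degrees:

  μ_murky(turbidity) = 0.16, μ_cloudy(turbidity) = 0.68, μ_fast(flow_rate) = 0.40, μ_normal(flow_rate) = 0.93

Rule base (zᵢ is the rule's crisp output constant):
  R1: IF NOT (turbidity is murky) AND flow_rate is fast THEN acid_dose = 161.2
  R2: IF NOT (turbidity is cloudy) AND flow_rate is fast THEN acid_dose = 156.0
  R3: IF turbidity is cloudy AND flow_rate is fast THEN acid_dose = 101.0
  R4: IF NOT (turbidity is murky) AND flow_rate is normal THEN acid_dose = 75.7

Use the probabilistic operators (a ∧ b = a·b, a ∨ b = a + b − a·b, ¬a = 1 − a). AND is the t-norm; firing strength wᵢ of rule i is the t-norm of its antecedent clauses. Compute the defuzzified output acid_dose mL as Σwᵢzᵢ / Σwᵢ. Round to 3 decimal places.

R1 (z=161.2): ¬murky=1−0.16=0.84, fast=0.40; AND[a·b] → w = 0.3360
R2 (z=156.0): ¬cloudy=1−0.68=0.32, fast=0.40; AND[a·b] → w = 0.1280
R3 (z=101.0): cloudy=0.68, fast=0.40; AND[a·b] → w = 0.2720
R4 (z=75.7): ¬murky=1−0.16=0.84, normal=0.93; AND[a·b] → w = 0.7812
Weighted average = (0.3360·161.2 + 0.1280·156.0 + 0.2720·101.0 + 0.7812·75.7) / (0.3360 + 0.1280 + 0.2720 + 0.7812)
  = 160.7400 / 1.5172 = 105.945

105.945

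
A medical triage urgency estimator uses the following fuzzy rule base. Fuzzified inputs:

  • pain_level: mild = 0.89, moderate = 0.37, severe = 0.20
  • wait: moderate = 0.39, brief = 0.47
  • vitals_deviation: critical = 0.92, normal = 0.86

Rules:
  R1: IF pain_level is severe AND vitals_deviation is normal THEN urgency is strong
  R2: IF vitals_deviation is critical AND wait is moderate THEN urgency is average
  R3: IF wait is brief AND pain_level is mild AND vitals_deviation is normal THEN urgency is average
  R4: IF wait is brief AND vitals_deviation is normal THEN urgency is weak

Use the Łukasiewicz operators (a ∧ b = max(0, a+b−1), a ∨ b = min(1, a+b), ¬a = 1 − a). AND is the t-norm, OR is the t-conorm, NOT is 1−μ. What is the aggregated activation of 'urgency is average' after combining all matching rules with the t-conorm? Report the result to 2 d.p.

R1: severe=0.20, normal=0.86; AND[max(0, a+b−1)] → w = 0.06
R2: critical=0.92, moderate=0.39; AND[max(0, a+b−1)] → w = 0.31
R3: brief=0.47, mild=0.89, normal=0.86; AND[max(0, a+b−1)] → w = 0.22
R4: brief=0.47, normal=0.86; AND[max(0, a+b−1)] → w = 0.33
Rules with consequent 'average': {R2, R3} → strengths 0.31, 0.22
Aggregate via t-conorm [min(1, a+b)]: 0.53

0.53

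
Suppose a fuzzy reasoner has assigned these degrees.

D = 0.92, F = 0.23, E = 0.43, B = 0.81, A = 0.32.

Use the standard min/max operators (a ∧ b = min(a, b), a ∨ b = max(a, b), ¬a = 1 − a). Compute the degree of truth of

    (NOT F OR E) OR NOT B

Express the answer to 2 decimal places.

NOT F = 1 − 0.23 = 0.77
NOT F OR E = max(a, b) on (0.77, 0.43) = 0.77
NOT B = 1 − 0.81 = 0.19
(NOT F OR E) OR NOT B = max(a, b) on (0.77, 0.19) = 0.77

0.77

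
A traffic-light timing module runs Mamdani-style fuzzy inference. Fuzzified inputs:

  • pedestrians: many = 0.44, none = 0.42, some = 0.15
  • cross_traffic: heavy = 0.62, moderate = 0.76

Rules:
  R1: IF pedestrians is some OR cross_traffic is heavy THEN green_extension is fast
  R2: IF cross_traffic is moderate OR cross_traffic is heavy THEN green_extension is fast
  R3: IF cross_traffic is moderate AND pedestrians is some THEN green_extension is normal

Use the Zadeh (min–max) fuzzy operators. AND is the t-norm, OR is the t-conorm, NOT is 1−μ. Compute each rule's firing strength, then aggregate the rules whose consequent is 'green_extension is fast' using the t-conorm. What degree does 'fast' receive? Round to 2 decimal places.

R1: some=0.15, heavy=0.62; OR[max(a, b)] → w = 0.62
R2: moderate=0.76, heavy=0.62; OR[max(a, b)] → w = 0.76
R3: moderate=0.76, some=0.15; AND[min(a, b)] → w = 0.15
Rules with consequent 'fast': {R1, R2} → strengths 0.62, 0.76
Aggregate via t-conorm [max(a, b)]: 0.76

0.76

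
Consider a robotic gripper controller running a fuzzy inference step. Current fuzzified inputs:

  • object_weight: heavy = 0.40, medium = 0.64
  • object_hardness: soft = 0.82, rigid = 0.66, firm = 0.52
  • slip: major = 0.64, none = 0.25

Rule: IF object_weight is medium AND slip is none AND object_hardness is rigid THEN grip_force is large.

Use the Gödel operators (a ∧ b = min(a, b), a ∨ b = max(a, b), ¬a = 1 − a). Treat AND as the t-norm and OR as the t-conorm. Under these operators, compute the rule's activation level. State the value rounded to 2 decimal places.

0.25

firing strength: medium=0.64, none=0.25, rigid=0.66; AND[min(a, b)] → w = 0.25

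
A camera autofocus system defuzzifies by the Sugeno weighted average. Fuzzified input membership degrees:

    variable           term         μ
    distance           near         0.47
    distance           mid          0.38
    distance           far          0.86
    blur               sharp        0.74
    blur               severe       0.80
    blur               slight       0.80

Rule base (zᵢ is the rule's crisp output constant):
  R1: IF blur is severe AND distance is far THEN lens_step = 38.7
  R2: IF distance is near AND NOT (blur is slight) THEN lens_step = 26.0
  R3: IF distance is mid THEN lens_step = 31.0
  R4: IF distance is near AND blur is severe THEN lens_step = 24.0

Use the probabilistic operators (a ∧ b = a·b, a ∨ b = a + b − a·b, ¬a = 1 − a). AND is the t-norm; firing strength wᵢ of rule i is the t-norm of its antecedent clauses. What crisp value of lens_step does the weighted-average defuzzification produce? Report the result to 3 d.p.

32.428

R1 (z=38.7): severe=0.80, far=0.86; AND[a·b] → w = 0.6880
R2 (z=26.0): near=0.47, ¬slight=1−0.80=0.20; AND[a·b] → w = 0.0940
R3 (z=31.0): mid=0.38 → w = 0.3800
R4 (z=24.0): near=0.47, severe=0.80; AND[a·b] → w = 0.3760
Weighted average = (0.6880·38.7 + 0.0940·26.0 + 0.3800·31.0 + 0.3760·24.0) / (0.6880 + 0.0940 + 0.3800 + 0.3760)
  = 49.8736 / 1.5380 = 32.428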